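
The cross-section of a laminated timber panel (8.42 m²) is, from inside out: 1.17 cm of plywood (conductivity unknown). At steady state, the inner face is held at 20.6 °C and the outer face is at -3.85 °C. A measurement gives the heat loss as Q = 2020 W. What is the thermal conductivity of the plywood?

k = 0.115 W/m·K

ΣR = ΔT/Q = |20.6 − -3.85|/2020 = 0.01210 K/W
L/(kA) = 0.01210 ⇒ k = 0.0117/(0.01210·8.42) = 0.115 W/m·K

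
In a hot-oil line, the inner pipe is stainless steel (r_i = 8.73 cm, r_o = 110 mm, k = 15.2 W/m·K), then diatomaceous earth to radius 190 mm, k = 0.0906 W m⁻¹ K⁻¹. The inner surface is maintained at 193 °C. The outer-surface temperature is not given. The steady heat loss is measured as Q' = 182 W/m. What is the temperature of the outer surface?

Sum the resistances:
  R'_stainless steel = ln(0.110/0.0873)/(2πk) = 0.2311/(2π·15.2) = 0.002420 m·K/W
  R'_diatomaceous earth = ln(0.190/0.110)/(2πk) = 0.5465/(2π·0.0906) = 0.9601 m·K/W
ΣR = 0.9625 m·K/W
ΔT = Q'·ΣR = 182 × 0.9625 = 175.2 K
Heat flows outward, so T_out = T_in − ΔT = 193 − 175.2 = 17.8 °C

T_out = 17.8 °C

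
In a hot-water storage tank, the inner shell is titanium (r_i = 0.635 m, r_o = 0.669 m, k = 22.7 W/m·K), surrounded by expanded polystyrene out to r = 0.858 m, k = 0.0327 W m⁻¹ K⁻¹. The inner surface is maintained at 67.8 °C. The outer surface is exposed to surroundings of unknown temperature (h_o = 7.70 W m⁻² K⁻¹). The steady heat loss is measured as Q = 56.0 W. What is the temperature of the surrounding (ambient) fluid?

Series resistances:
  R_titanium = (1/0.635 − 1/0.669)/(4πk) = 0.08003/(4π·22.7) = 2.806×10^-4 K/W
  R_expanded polystyrene = (1/0.669 − 1/0.858)/(4πk) = 0.3293/(4π·0.0327) = 0.8013 K/W
  R_conv,out = 1/(4πr²h) = 1/(4π·0.858²·7.70) = 0.01404 K/W
ΣR = 0.8156 K/W
ΔT = Q·ΣR = 56.0 × 0.8156 = 45.67 K
Heat flows outward, so T_out = T_in − ΔT = 67.8 − 45.67 = 22.1 °C

T_out = 22.1 °C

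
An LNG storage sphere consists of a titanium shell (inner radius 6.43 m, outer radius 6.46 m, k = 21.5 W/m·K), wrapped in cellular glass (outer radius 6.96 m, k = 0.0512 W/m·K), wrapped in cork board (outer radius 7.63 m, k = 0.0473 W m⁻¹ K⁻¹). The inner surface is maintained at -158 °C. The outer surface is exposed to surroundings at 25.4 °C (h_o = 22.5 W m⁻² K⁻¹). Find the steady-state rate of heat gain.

Series thermal resistances, inner to outer:
  R_titanium = (1/6.43 − 1/6.46)/(4πk) = 7.222×10^-4/(4π·21.5) = 2.673×10^-6 K/W
  R_cellular glass = (1/6.46 − 1/6.96)/(4πk) = 0.01112/(4π·0.0512) = 0.01728 K/W
  R_cork board = (1/6.96 − 1/7.63)/(4πk) = 0.01262/(4π·0.0473) = 0.02123 K/W
  R_conv,out = 1/(4πr²h) = 1/(4π·7.63²·22.5) = 6.075×10^-5 K/W
ΣR = 2.673×10^-6 + 0.01728 + 0.02123 + 6.075×10^-5 = 0.03857 K/W
Q = ΔT/ΣR = (-158 °C − 25.4 °C)/0.03857 = -4750 W
(Negative Q ⇒ heat flows inward; heat gain = 4750 W.)

Q = 4.75 kW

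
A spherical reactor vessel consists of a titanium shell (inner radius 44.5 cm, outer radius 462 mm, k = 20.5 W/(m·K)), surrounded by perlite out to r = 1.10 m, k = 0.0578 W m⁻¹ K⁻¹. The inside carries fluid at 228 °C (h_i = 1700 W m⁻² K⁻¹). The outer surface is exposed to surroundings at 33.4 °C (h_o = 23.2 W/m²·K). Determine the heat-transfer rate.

Q = 112 W

Treat each layer as a resistance in series:
  R_conv,in = 1/(4πr²h) = 1/(4π·0.445²·1700) = 2.364×10^-4 K/W
  R_titanium = (1/0.445 − 1/0.462)/(4πk) = 0.08269/(4π·20.5) = 3.210×10^-4 K/W
  R_perlite = (1/0.462 − 1/1.10)/(4πk) = 1.255/(4π·0.0578) = 1.728 K/W
  R_conv,out = 1/(4πr²h) = 1/(4π·1.10²·23.2) = 0.002835 K/W
ΣR = 2.364×10^-4 + 3.210×10^-4 + 1.728 + 0.002835 = 1.731 K/W
Q = ΔT/ΣR = (228 °C − 33.4 °C)/1.731 = 112 W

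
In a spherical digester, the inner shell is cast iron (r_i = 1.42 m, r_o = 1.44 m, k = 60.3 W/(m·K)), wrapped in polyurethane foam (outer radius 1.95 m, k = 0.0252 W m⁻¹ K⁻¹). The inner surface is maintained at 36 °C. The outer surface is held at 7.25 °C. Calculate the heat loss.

Q = 50.1 W

Treat each layer as a resistance in series:
  R_cast iron = (1/1.42 − 1/1.44)/(4πk) = 0.009781/(4π·60.3) = 1.291×10^-5 K/W
  R_polyurethane foam = (1/1.44 − 1/1.95)/(4πk) = 0.1816/(4π·0.0252) = 0.5735 K/W
ΣR = 1.291×10^-5 + 0.5735 = 0.5735 K/W
Q = ΔT/ΣR = (36 °C − 7.25 °C)/0.5735 = 50.1 W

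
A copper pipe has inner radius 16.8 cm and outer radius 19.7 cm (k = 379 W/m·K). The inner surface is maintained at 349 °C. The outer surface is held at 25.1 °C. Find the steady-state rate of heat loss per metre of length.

Q' = 2πk·ΔT/ln(r₂/r₁) = 2π × 379 × 323.9 / ln(0.197/0.168) = 4.84×10^6 W/m

Q' = 4840 kW/m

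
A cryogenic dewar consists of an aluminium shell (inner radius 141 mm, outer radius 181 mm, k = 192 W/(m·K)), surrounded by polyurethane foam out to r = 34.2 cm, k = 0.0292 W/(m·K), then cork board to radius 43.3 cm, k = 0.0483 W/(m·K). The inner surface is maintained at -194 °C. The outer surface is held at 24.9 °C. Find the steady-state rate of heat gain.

Q = 27.0 W

Series thermal resistances, inner to outer:
  R_aluminium = (1/0.141 − 1/0.181)/(4πk) = 1.567/(4π·192) = 6.496×10^-4 K/W
  R_polyurethane foam = (1/0.181 − 1/0.342)/(4πk) = 2.601/(4π·0.0292) = 7.088 K/W
  R_cork board = (1/0.342 − 1/0.433)/(4πk) = 0.6145/(4π·0.0483) = 1.012 K/W
ΣR = 6.496×10^-4 + 7.088 + 1.012 = 8.101 K/W
Q = ΔT/ΣR = (-194 °C − 24.9 °C)/8.101 = -27.0 W
(Negative Q ⇒ heat flows inward; heat gain = 27.0 W.)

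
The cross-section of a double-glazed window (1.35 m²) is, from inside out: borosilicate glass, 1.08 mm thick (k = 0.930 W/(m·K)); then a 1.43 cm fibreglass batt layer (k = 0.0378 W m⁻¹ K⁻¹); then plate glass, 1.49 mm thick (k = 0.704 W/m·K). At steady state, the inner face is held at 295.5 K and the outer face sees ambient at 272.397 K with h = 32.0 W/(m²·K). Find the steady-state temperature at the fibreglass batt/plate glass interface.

Series thermal resistances, inner to outer:
  R_borosilicate glass = L/(kA) = 0.00108/(0.930·1.35) = 8.602×10^-4 K/W
  R_fibreglass batt = L/(kA) = 0.0143/(0.0378·1.35) = 0.2802 K/W
  R_plate glass = L/(kA) = 0.00149/(0.704·1.35) = 0.001568 K/W
  R_conv,out = 1/(hA) = 1/(32.0·1.35) = 0.02315 K/W
ΣR = 8.602×10^-4 + 0.2802 + 0.001568 + 0.02315 = 0.3058 K/W
Q = ΔT/ΣR = (295.5 K − 272.397 K)/0.3058 = 75.55 W
From the inner boundary to the fibreglass batt/plate glass interface, ΣR_partial = 0.2811 K/W.
T_interface = T_in − Q·ΣR_partial = 295.5 K − (75.55)(0.2811) = 274.26 K

T = 274.26 K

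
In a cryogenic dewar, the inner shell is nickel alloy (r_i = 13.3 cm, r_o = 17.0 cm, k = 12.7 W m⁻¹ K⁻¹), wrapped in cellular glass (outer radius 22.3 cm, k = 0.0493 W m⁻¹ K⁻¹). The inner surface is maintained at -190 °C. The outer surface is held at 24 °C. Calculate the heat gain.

Q = 94.4 W

Treat each layer as a resistance in series:
  R_nickel alloy = (1/0.133 − 1/0.170)/(4πk) = 1.636/(4π·12.7) = 0.01025 K/W
  R_cellular glass = (1/0.170 − 1/0.223)/(4πk) = 1.398/(4π·0.0493) = 2.257 K/W
ΣR = 0.01025 + 2.257 = 2.267 K/W
Q = ΔT/ΣR = (-190 °C − 24 °C)/2.267 = -94.4 W
(Negative Q ⇒ heat flows inward; heat gain = 94.4 W.)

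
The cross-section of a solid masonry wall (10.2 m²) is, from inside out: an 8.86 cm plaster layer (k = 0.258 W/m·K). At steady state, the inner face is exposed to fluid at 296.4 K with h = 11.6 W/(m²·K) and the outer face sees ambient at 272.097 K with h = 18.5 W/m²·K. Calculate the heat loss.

Q = 513 W

Treat each layer as a resistance in series:
  R_conv,in = 1/(hA) = 1/(11.6·10.2) = 0.008452 K/W
  R_plaster = L/(kA) = 0.0886/(0.258·10.2) = 0.03367 K/W
  R_conv,out = 1/(hA) = 1/(18.5·10.2) = 0.005299 K/W
ΣR = 0.008452 + 0.03367 + 0.005299 = 0.04742 K/W
Q = ΔT/ΣR = (296.4 K − 272.097 K)/0.04742 = 513 W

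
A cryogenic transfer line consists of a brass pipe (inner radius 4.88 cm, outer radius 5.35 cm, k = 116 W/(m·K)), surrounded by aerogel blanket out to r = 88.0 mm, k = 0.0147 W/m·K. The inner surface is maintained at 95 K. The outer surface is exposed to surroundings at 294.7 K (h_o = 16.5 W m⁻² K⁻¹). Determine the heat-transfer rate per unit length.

Q' = 36.3 W/m

Resistance network (inner→outer):
  R'_brass = ln(0.0535/0.0488)/(2πk) = 0.09195/(2π·116) = 1.262×10^-4 m·K/W
  R'_aerogel blanket = ln(0.0880/0.0535)/(2πk) = 0.4977/(2π·0.0147) = 5.388 m·K/W
  R'_conv,out = 1/(2πr h) = 1/(2π·0.0880·16.5) = 0.1096 m·K/W
ΣR = 1.262×10^-4 + 5.388 + 0.1096 = 5.498 m·K/W
Q' = ΔT/ΣR = (95 K − 294.7 K)/5.498 = -36.3 W/m
(Negative Q' ⇒ heat flows inward; heat gain = 36.3 W/m.)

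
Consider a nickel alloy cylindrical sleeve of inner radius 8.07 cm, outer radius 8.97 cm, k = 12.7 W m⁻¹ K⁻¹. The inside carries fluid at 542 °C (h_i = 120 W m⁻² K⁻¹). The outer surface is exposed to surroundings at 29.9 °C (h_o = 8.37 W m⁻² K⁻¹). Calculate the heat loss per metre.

Resistance network (inner→outer):
  R'_conv,in = 1/(2πr h) = 1/(2π·0.0807·120) = 0.01643 m·K/W
  R'_nickel alloy = ln(0.0897/0.0807)/(2πk) = 0.1057/(2π·12.7) = 0.001325 m·K/W
  R'_conv,out = 1/(2πr h) = 1/(2π·0.0897·8.37) = 0.2120 m·K/W
ΣR = 0.01643 + 0.001325 + 0.2120 = 0.2298 m·K/W
Q' = ΔT/ΣR = (542 °C − 29.9 °C)/0.2298 = 2230 W/m

Q' = 2230 W/m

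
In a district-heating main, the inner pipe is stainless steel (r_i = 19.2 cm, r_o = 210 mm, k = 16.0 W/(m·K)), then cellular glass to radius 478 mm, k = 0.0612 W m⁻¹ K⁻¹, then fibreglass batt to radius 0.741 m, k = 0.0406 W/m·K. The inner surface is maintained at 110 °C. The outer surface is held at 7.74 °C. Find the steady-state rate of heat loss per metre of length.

Q' = 26.5 W/m

Series thermal resistances, inner to outer:
  R'_stainless steel = ln(0.210/0.192)/(2πk) = 0.08961/(2π·16.0) = 8.914×10^-4 m·K/W
  R'_cellular glass = ln(0.478/0.210)/(2πk) = 0.8225/(2π·0.0612) = 2.139 m·K/W
  R'_fibreglass batt = ln(0.741/0.478)/(2πk) = 0.4384/(2π·0.0406) = 1.719 m·K/W
ΣR = 8.914×10^-4 + 2.139 + 1.719 = 3.859 m·K/W
Q' = ΔT/ΣR = (110 °C − 7.74 °C)/3.859 = 26.5 W/m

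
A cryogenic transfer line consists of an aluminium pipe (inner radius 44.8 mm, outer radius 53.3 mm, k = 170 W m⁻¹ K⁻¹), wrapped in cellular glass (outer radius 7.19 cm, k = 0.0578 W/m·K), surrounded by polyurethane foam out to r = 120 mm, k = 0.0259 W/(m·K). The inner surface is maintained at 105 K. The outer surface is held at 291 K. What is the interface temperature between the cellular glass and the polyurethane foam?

Treat each layer as a resistance in series:
  R'_aluminium = ln(0.0533/0.0448)/(2πk) = 0.1737/(2π·170) = 1.626×10^-4 m·K/W
  R'_cellular glass = ln(0.0719/0.0533)/(2πk) = 0.2993/(2π·0.0578) = 0.8242 m·K/W
  R'_polyurethane foam = ln(0.120/0.0719)/(2πk) = 0.5122/(2π·0.0259) = 3.148 m·K/W
ΣR = 1.626×10^-4 + 0.8242 + 3.148 = 3.972 m·K/W
Q' = ΔT/ΣR = (105 K − 291 K)/3.972 = -46.83 W/m
From the inner boundary to the cellular glass/polyurethane foam interface, ΣR_partial = 0.8244 m·K/W.
T_interface = T_in − Q'·ΣR_partial = 105 K − (-46.83)(0.8244) = 144 K

T = 144 K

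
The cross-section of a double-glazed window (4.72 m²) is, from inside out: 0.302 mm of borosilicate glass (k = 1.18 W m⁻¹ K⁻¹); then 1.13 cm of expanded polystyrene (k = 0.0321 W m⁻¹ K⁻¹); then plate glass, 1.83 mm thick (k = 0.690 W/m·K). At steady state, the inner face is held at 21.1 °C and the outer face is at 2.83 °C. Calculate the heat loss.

Treat each layer as a resistance in series:
  R_borosilicate glass = L/(kA) = 3.02×10^-4/(1.18·4.72) = 5.422×10^-5 K/W
  R_expanded polystyrene = L/(kA) = 0.0113/(0.0321·4.72) = 0.07458 K/W
  R_plate glass = L/(kA) = 0.00183/(0.690·4.72) = 5.619×10^-4 K/W
ΣR = 5.422×10^-5 + 0.07458 + 5.619×10^-4 = 0.07520 K/W
Q = ΔT/ΣR = (21.1 °C − 2.83 °C)/0.07520 = 243 W

Q = 243 W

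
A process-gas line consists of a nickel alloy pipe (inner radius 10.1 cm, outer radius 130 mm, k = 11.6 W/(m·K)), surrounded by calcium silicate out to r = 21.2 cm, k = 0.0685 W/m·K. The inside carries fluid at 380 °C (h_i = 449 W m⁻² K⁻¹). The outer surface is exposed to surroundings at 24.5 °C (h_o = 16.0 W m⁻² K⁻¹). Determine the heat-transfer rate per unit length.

Treat each layer as a resistance in series:
  R'_conv,in = 1/(2πr h) = 1/(2π·0.101·449) = 0.003510 m·K/W
  R'_nickel alloy = ln(0.130/0.101)/(2πk) = 0.2524/(2π·11.6) = 0.003463 m·K/W
  R'_calcium silicate = ln(0.212/0.130)/(2πk) = 0.4891/(2π·0.0685) = 1.136 m·K/W
  R'_conv,out = 1/(2πr h) = 1/(2π·0.212·16.0) = 0.04692 m·K/W
ΣR = 0.003510 + 0.003463 + 1.136 + 0.04692 = 1.190 m·K/W
Q' = ΔT/ΣR = (380 °C − 24.5 °C)/1.190 = 299 W/m

Q' = 299 W/m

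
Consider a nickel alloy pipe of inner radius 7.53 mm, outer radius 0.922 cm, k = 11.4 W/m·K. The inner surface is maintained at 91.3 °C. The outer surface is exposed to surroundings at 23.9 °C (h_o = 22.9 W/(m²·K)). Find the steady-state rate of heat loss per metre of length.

Q' = 89.1 W/m

Series thermal resistances, inner to outer:
  R'_nickel alloy = ln(0.00922/0.00753)/(2πk) = 0.2025/(2π·11.4) = 0.002827 m·K/W
  R'_conv,out = 1/(2πr h) = 1/(2π·0.00922·22.9) = 0.7538 m·K/W
ΣR = 0.002827 + 0.7538 = 0.7566 m·K/W
Q' = ΔT/ΣR = (91.3 °C − 23.9 °C)/0.7566 = 89.1 W/m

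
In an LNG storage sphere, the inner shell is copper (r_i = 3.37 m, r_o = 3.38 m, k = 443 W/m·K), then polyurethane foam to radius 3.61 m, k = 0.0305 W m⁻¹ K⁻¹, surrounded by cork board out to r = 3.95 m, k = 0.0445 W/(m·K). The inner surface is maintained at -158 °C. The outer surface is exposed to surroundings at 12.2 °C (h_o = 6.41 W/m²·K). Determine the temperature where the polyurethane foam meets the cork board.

Treat each layer as a resistance in series:
  R_copper = (1/3.37 − 1/3.38)/(4πk) = 8.779×10^-4/(4π·443) = 1.577×10^-7 K/W
  R_polyurethane foam = (1/3.38 − 1/3.61)/(4πk) = 0.01885/(4π·0.0305) = 0.04918 K/W
  R_cork board = (1/3.61 − 1/3.95)/(4πk) = 0.02384/(4π·0.0445) = 0.04264 K/W
  R_conv,out = 1/(4πr²h) = 1/(4π·3.95²·6.41) = 7.957×10^-4 K/W
ΣR = 1.577×10^-7 + 0.04918 + 0.04264 + 7.957×10^-4 = 0.09262 K/W
Q = ΔT/ΣR = (-158 °C − 12.2 °C)/0.09262 = -1838 W
From the inner boundary to the polyurethane foam/cork board interface, ΣR_partial = 0.04918 K/W.
T_interface = T_in − Q·ΣR_partial = -158 °C − (-1838)(0.04918) = -67.6 °C

T = -67.6 °C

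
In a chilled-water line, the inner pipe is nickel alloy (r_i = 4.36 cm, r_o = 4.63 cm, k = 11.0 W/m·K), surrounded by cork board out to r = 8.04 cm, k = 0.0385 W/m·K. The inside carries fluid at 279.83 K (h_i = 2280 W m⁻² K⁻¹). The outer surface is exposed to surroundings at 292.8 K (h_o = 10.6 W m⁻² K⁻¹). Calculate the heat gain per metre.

Treat each layer as a resistance in series:
  R'_conv,in = 1/(2πr h) = 1/(2π·0.0436·2280) = 0.001601 m·K/W
  R'_nickel alloy = ln(0.0463/0.0436)/(2πk) = 0.06008/(2π·11.0) = 8.693×10^-4 m·K/W
  R'_cork board = ln(0.0804/0.0463)/(2πk) = 0.5519/(2π·0.0385) = 2.281 m·K/W
  R'_conv,out = 1/(2πr h) = 1/(2π·0.0804·10.6) = 0.1867 m·K/W
ΣR = 0.001601 + 8.693×10^-4 + 2.281 + 0.1867 = 2.470 m·K/W
Q' = ΔT/ΣR = (279.83 K − 292.8 K)/2.470 = -5.25 W/m
(Negative Q' ⇒ heat flows inward; heat gain = 5.25 W/m.)

Q' = 5.25 W/m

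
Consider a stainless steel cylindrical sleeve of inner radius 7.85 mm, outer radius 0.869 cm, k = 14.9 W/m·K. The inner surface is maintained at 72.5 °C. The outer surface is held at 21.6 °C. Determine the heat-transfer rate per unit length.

Q' = 2πk·ΔT/ln(r₂/r₁) = 2π × 14.9 × 50.9 / ln(0.00869/0.00785) = 46900 W/m

Q' = 46.9 kW/m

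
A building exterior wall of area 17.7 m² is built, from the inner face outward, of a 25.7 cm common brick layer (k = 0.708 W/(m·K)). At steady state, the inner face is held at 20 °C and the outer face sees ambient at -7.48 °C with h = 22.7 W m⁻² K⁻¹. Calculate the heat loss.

Resistance network (inner→outer):
  R_common brick = L/(kA) = 0.257/(0.708·17.7) = 0.02051 K/W
  R_conv,out = 1/(hA) = 1/(22.7·17.7) = 0.002489 K/W
ΣR = 0.02051 + 0.002489 = 0.02300 K/W
Q = ΔT/ΣR = (20 °C − -7.48 °C)/0.02300 = 1190 W

Q = 1190 W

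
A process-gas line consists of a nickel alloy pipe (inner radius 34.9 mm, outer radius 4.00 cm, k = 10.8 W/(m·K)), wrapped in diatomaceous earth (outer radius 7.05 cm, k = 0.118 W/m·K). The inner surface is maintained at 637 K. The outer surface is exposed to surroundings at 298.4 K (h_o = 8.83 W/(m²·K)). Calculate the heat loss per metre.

Series thermal resistances, inner to outer:
  R'_nickel alloy = ln(0.0400/0.0349)/(2πk) = 0.1364/(2π·10.8) = 0.002010 m·K/W
  R'_diatomaceous earth = ln(0.0705/0.0400)/(2πk) = 0.5667/(2π·0.118) = 0.7644 m·K/W
  R'_conv,out = 1/(2πr h) = 1/(2π·0.0705·8.83) = 0.2557 m·K/W
ΣR = 0.002010 + 0.7644 + 0.2557 = 1.022 m·K/W
Q' = ΔT/ΣR = (637 K − 298.4 K)/1.022 = 331 W/m

Q' = 331 W/m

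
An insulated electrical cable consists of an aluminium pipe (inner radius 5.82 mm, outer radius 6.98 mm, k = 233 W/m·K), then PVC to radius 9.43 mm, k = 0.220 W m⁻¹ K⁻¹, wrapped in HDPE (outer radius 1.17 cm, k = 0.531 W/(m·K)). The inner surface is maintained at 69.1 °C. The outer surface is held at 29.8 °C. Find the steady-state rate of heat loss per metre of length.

Treat each layer as a resistance in series:
  R'_aluminium = ln(0.00698/0.00582)/(2πk) = 0.1817/(2π·233) = 1.241×10^-4 m·K/W
  R'_PVC = ln(0.00943/0.00698)/(2πk) = 0.3008/(2π·0.220) = 0.2176 m·K/W
  R'_HDPE = ln(0.0117/0.00943)/(2πk) = 0.2157/(2π·0.531) = 0.06465 m·K/W
ΣR = 1.241×10^-4 + 0.2176 + 0.06465 = 0.2824 m·K/W
Q' = ΔT/ΣR = (69.1 °C − 29.8 °C)/0.2824 = 139 W/m

Q' = 139 W/m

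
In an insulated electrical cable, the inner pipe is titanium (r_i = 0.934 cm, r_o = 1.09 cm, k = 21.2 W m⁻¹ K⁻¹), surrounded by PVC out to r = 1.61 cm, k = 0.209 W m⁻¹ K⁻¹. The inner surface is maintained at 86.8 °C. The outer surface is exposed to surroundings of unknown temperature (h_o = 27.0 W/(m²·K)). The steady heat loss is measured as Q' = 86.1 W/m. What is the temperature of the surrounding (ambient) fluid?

T_out = 29.6 °C

Sum the resistances:
  R'_titanium = ln(0.0109/0.00934)/(2πk) = 0.1545/(2π·21.2) = 0.001160 m·K/W
  R'_PVC = ln(0.0161/0.0109)/(2πk) = 0.3901/(2π·0.209) = 0.2970 m·K/W
  R'_conv,out = 1/(2πr h) = 1/(2π·0.0161·27.0) = 0.3661 m·K/W
ΣR = 0.6643 m·K/W
ΔT = Q'·ΣR = 86.1 × 0.6643 = 57.20 K
Heat flows outward, so T_out = T_in − ΔT = 86.8 − 57.20 = 29.6 °C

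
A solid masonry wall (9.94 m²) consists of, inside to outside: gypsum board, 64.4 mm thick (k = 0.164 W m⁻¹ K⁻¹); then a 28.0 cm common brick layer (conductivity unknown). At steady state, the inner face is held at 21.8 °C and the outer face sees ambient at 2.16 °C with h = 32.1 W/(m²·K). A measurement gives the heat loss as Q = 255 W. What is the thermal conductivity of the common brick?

k = 0.819 W/m·K

ΣR = ΔT/Q = |21.8 − 2.16|/255 = 0.07702 K/W
Known resistances:
  R_gypsum board = L/(kA) = 0.0644/(0.164·9.94) = 0.03951 K/W
  R_conv,out = 1/(hA) = 1/(32.1·9.94) = 0.003134 K/W
R_common brick = ΣR − ΣR_known = 0.07702 − 0.04264 = 0.03438 K/W
L/(kA) = 0.03438 ⇒ k = 0.280/(0.03438·9.94) = 0.819 W/m·K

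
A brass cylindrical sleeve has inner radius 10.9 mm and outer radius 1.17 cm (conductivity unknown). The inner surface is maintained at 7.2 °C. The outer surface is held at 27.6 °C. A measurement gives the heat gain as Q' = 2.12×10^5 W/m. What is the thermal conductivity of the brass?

k = 117 W/m·K

ΣR = ΔT/Q' = |7.2 − 27.6|/2.12×10^5 = 9.623×10^-5 m·K/W
ln(r₂/r₁)/(2πk) = 9.623×10^-5 ⇒ k = 0.07083/(2π·9.623×10^-5) = 117 W/m·K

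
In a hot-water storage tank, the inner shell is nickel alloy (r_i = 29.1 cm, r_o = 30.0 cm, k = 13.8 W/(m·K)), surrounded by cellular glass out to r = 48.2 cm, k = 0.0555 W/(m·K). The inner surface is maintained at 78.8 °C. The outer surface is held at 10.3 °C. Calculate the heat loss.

Q = 37.9 W

Treat each layer as a resistance in series:
  R_nickel alloy = (1/0.291 − 1/0.300)/(4πk) = 0.1031/(4π·13.8) = 5.945×10^-4 K/W
  R_cellular glass = (1/0.300 − 1/0.482)/(4πk) = 1.259/(4π·0.0555) = 1.805 K/W
ΣR = 5.945×10^-4 + 1.805 = 1.806 K/W
Q = ΔT/ΣR = (78.8 °C − 10.3 °C)/1.806 = 37.9 W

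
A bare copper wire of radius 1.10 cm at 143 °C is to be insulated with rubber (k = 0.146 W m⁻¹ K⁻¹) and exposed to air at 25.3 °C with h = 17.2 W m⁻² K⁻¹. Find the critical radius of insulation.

r_cr = 0.849 cm

For a cylinder, r_cr = k_ins/h = 0.146/17.2 = 0.00849 m = 0.849 cm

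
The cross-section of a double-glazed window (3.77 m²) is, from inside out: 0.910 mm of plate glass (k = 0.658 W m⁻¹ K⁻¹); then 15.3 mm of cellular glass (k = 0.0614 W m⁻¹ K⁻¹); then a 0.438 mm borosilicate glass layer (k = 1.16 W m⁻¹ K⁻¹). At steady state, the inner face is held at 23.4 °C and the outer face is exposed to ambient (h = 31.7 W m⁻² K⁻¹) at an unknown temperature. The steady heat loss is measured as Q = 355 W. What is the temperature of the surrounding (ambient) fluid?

T_out = -3.20 °C

Sum the resistances:
  R_plate glass = L/(kA) = 9.10×10^-4/(0.658·3.77) = 3.668×10^-4 K/W
  R_cellular glass = L/(kA) = 0.0153/(0.0614·3.77) = 0.06610 K/W
  R_borosilicate glass = L/(kA) = 4.38×10^-4/(1.16·3.77) = 1.002×10^-4 K/W
  R_conv,out = 1/(hA) = 1/(31.7·3.77) = 0.008368 K/W
ΣR = 0.07493 K/W
ΔT = Q·ΣR = 355 × 0.07493 = 26.60 K
Heat flows outward, so T_out = T_in − ΔT = 23.4 − 26.60 = -3.20 °C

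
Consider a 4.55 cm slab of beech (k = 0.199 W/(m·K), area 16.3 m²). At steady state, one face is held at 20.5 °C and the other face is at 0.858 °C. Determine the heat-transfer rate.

Q = 1400 W

Q = kA·ΔT/L = 0.199 × 16.3 × |20.5 °C − 0.858 °C| / 0.0455 = 1400 W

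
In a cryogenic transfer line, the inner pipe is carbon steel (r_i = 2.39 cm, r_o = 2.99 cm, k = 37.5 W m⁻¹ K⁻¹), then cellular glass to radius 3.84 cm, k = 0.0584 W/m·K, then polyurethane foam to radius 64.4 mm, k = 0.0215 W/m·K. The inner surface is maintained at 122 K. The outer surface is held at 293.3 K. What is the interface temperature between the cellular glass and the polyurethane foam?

Series thermal resistances, inner to outer:
  R'_carbon steel = ln(0.0299/0.0239)/(2πk) = 0.2240/(2π·37.5) = 9.506×10^-4 m·K/W
  R'_cellular glass = ln(0.0384/0.0299)/(2πk) = 0.2502/(2π·0.0584) = 0.6819 m·K/W
  R'_polyurethane foam = ln(0.0644/0.0384)/(2πk) = 0.5171/(2π·0.0215) = 3.828 m·K/W
ΣR = 9.506×10^-4 + 0.6819 + 3.828 = 4.511 m·K/W
Q' = ΔT/ΣR = (122 K − 293.3 K)/4.511 = -37.97 W/m
From the inner boundary to the cellular glass/polyurethane foam interface, ΣR_partial = 0.6829 m·K/W.
T_interface = T_in − Q'·ΣR_partial = 122 K − (-37.97)(0.6829) = 148 K

T = 148 K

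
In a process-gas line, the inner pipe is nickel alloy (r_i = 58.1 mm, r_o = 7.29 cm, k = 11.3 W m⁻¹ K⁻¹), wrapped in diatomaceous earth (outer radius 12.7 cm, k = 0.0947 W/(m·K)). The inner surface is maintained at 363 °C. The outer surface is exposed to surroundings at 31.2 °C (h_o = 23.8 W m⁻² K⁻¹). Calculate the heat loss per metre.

Treat each layer as a resistance in series:
  R'_nickel alloy = ln(0.0729/0.0581)/(2πk) = 0.2269/(2π·11.3) = 0.003196 m·K/W
  R'_diatomaceous earth = ln(0.127/0.0729)/(2πk) = 0.5551/(2π·0.0947) = 0.9329 m·K/W
  R'_conv,out = 1/(2πr h) = 1/(2π·0.127·23.8) = 0.05265 m·K/W
ΣR = 0.003196 + 0.9329 + 0.05265 = 0.9887 m·K/W
Q' = ΔT/ΣR = (363 °C − 31.2 °C)/0.9887 = 336 W/m

Q' = 336 W/m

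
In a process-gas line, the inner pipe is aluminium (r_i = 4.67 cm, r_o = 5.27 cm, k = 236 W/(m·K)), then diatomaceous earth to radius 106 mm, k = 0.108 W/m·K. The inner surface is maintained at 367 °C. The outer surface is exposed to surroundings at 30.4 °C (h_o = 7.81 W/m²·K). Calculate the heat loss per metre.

Resistance network (inner→outer):
  R'_aluminium = ln(0.0527/0.0467)/(2πk) = 0.1209/(2π·236) = 8.151×10^-5 m·K/W
  R'_diatomaceous earth = ln(0.106/0.0527)/(2πk) = 0.6988/(2π·0.108) = 1.030 m·K/W
  R'_conv,out = 1/(2πr h) = 1/(2π·0.106·7.81) = 0.1922 m·K/W
ΣR = 8.151×10^-5 + 1.030 + 0.1922 = 1.222 m·K/W
Q' = ΔT/ΣR = (367 °C − 30.4 °C)/1.222 = 275 W/m

Q' = 275 W/m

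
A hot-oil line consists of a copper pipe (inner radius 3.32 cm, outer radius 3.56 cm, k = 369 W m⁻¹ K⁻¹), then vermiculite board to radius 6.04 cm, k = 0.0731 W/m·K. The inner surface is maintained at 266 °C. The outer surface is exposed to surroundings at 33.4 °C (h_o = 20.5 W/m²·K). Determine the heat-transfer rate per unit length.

Series thermal resistances, inner to outer:
  R'_copper = ln(0.0356/0.0332)/(2πk) = 0.06980/(2π·369) = 3.010×10^-5 m·K/W
  R'_vermiculite board = ln(0.0604/0.0356)/(2πk) = 0.5286/(2π·0.0731) = 1.151 m·K/W
  R'_conv,out = 1/(2πr h) = 1/(2π·0.0604·20.5) = 0.1285 m·K/W
ΣR = 3.010×10^-5 + 1.151 + 0.1285 = 1.280 m·K/W
Q' = ΔT/ΣR = (266 °C − 33.4 °C)/1.280 = 182 W/m

Q' = 182 W/m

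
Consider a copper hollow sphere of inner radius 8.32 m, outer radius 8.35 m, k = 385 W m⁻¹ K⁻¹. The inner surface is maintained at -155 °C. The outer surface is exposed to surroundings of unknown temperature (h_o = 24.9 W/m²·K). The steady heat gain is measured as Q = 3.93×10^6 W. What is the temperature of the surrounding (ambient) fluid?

Sum the resistances:
  R_copper = (1/8.32 − 1/8.35)/(4πk) = 4.318×10^-4/(4π·385) = 8.926×10^-8 K/W
  R_conv,out = 1/(4πr²h) = 1/(4π·8.35²·24.9) = 4.584×10^-5 K/W
ΣR = 4.593×10^-5 K/W
ΔT = Q·ΣR = 3.93×10^6 × 4.593×10^-5 = 180.5 K
Heat flows inward, so T_out = T_in + ΔT = -155 + 180.5 = 25.5 °C

T_out = 25.5 °C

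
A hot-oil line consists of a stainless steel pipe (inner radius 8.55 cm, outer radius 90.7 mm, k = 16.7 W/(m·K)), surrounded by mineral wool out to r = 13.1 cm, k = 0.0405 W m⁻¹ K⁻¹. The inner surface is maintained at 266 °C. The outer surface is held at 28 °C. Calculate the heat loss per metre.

Series thermal resistances, inner to outer:
  R'_stainless steel = ln(0.0907/0.0855)/(2πk) = 0.05904/(2π·16.7) = 5.627×10^-4 m·K/W
  R'_mineral wool = ln(0.131/0.0907)/(2πk) = 0.3676/(2π·0.0405) = 1.445 m·K/W
ΣR = 5.627×10^-4 + 1.445 = 1.446 m·K/W
Q' = ΔT/ΣR = (266 °C − 28 °C)/1.446 = 165 W/m

Q' = 165 W/m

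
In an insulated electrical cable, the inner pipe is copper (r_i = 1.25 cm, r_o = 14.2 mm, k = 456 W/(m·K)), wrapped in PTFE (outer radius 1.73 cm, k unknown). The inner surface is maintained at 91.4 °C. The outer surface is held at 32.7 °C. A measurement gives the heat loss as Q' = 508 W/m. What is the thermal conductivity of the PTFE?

k = 0.272 W/m·K

ΣR = ΔT/Q' = |91.4 − 32.7|/508 = 0.1156 m·K/W
Known resistances:
  R'_copper = ln(0.0142/0.0125)/(2πk) = 0.1275/(2π·456) = 4.451×10^-5 m·K/W
R_PTFE = ΣR − ΣR_known = 0.1156 − 4.451×10^-5 = 0.1156 m·K/W
ln(r₂/r₁)/(2πk) = 0.1156 ⇒ k = 0.1975/(2π·0.1156) = 0.272 W/m·K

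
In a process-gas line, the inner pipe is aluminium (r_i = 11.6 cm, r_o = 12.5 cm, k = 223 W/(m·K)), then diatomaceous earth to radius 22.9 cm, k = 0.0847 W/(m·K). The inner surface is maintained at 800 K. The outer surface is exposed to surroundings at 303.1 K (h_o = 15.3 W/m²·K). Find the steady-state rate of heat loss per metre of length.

Q' = 420 W/m

Treat each layer as a resistance in series:
  R'_aluminium = ln(0.125/0.116)/(2πk) = 0.07472/(2π·223) = 5.333×10^-5 m·K/W
  R'_diatomaceous earth = ln(0.229/0.125)/(2πk) = 0.6054/(2π·0.0847) = 1.138 m·K/W
  R'_conv,out = 1/(2πr h) = 1/(2π·0.229·15.3) = 0.04542 m·K/W
ΣR = 5.333×10^-5 + 1.138 + 0.04542 = 1.183 m·K/W
Q' = ΔT/ΣR = (800 K − 303.1 K)/1.183 = 420 W/m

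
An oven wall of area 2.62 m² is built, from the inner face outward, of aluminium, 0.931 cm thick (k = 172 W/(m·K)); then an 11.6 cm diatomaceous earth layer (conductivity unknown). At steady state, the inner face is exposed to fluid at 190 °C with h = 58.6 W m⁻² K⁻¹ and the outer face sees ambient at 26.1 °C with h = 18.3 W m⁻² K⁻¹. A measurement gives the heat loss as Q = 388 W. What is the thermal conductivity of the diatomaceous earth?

k = 0.112 W/m·K

ΣR = ΔT/Q = |190 − 26.1|/388 = 0.4224 K/W
Known resistances:
  R_conv,in = 1/(hA) = 1/(58.6·2.62) = 0.006513 K/W
  R_aluminium = L/(kA) = 0.00931/(172·2.62) = 2.066×10^-5 K/W
  R_conv,out = 1/(hA) = 1/(18.3·2.62) = 0.02086 K/W
R_diatomaceous earth = ΣR − ΣR_known = 0.4224 − 0.02739 = 0.3950 K/W
L/(kA) = 0.3950 ⇒ k = 0.116/(0.3950·2.62) = 0.112 W/m·K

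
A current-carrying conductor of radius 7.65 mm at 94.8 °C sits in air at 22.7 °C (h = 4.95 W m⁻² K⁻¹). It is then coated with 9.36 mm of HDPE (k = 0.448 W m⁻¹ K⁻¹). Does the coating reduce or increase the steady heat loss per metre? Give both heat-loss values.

Critical radius for a cylinder: r_cr = k/h = 0.0905 m = 9.05 cm.
Outer radius after coating: r₂ = 0.00765 + 0.00936 = 0.01701 m.
Since r₁ < r_cr and r₂ ≤ r_cr, the coating moves toward the maximum at r_cr — heat loss rises.
Bare: R = 1/(2πr₁h) = 4.203 m·K/W; Q = 72.1/4.203 = 17.2 W/m.
Coated: R = R_cond + R_conv = 2.174 m·K/W; Q = 72.1/2.174 = 33.2 W/m.

increases: 17.2 → 33.2 W/m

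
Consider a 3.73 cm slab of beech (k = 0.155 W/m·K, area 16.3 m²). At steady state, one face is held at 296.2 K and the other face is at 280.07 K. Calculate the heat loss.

Q = 1090 W

Q = kA·ΔT/L = 0.155 × 16.3 × |296.2 K − 280.07 K| / 0.0373 = 1090 W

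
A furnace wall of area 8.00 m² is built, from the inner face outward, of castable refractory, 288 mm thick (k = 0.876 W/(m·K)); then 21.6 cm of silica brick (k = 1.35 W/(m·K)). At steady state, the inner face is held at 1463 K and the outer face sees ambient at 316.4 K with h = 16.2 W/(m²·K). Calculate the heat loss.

Q = 16.7 kW

Series thermal resistances, inner to outer:
  R_castable refractory = L/(kA) = 0.288/(0.876·8.00) = 0.04110 K/W
  R_silica brick = L/(kA) = 0.216/(1.35·8.00) = 0.02000 K/W
  R_conv,out = 1/(hA) = 1/(16.2·8.00) = 0.007716 K/W
ΣR = 0.04110 + 0.02000 + 0.007716 = 0.06882 K/W
Q = ΔT/ΣR = (1463 K − 316.4 K)/0.06882 = 16700 W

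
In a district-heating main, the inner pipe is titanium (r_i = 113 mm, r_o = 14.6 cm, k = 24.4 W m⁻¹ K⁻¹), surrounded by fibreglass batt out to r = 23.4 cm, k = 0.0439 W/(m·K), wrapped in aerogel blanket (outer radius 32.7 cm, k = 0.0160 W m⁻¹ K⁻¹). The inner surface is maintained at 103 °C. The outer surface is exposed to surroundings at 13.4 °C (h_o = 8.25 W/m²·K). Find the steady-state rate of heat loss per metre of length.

Resistance network (inner→outer):
  R'_titanium = ln(0.146/0.113)/(2πk) = 0.2562/(2π·24.4) = 0.001671 m·K/W
  R'_fibreglass batt = ln(0.234/0.146)/(2πk) = 0.4717/(2π·0.0439) = 1.710 m·K/W
  R'_aerogel blanket = ln(0.327/0.234)/(2πk) = 0.3346/(2π·0.0160) = 3.329 m·K/W
  R'_conv,out = 1/(2πr h) = 1/(2π·0.327·8.25) = 0.05900 m·K/W
ΣR = 0.001671 + 1.710 + 3.329 + 0.05900 = 5.100 m·K/W
Q' = ΔT/ΣR = (103 °C − 13.4 °C)/5.100 = 17.6 W/m

Q' = 17.6 W/m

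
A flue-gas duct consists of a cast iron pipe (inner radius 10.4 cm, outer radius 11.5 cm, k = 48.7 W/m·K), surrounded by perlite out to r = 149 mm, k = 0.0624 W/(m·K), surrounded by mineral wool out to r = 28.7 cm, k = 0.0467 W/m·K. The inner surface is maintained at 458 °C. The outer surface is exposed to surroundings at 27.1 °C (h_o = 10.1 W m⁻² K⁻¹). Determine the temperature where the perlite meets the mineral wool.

T = 361 °C

Resistance network (inner→outer):
  R'_cast iron = ln(0.115/0.104)/(2πk) = 0.1005/(2π·48.7) = 3.286×10^-4 m·K/W
  R'_perlite = ln(0.149/0.115)/(2πk) = 0.2590/(2π·0.0624) = 0.6606 m·K/W
  R'_mineral wool = ln(0.287/0.149)/(2πk) = 0.6555/(2π·0.0467) = 2.234 m·K/W
  R'_conv,out = 1/(2πr h) = 1/(2π·0.287·10.1) = 0.05491 m·K/W
ΣR = 3.286×10^-4 + 0.6606 + 2.234 + 0.05491 = 2.950 m·K/W
Q' = ΔT/ΣR = (458 °C − 27.1 °C)/2.950 = 146.1 W/m
From the inner boundary to the perlite/mineral wool interface, ΣR_partial = 0.6609 m·K/W.
T_interface = T_in − Q'·ΣR_partial = 458 °C − (146.1)(0.6609) = 361 °C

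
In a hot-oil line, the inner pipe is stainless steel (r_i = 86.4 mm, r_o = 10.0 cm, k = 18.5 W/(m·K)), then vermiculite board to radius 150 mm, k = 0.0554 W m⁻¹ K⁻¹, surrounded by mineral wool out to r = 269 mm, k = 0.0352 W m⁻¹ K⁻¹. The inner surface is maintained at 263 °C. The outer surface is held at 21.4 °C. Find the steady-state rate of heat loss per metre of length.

Q' = 63.5 W/m

Resistance network (inner→outer):
  R'_stainless steel = ln(0.100/0.0864)/(2πk) = 0.1462/(2π·18.5) = 0.001258 m·K/W
  R'_vermiculite board = ln(0.150/0.100)/(2πk) = 0.4055/(2π·0.0554) = 1.165 m·K/W
  R'_mineral wool = ln(0.269/0.150)/(2πk) = 0.5841/(2π·0.0352) = 2.641 m·K/W
ΣR = 0.001258 + 1.165 + 2.641 = 3.807 m·K/W
Q' = ΔT/ΣR = (263 °C − 21.4 °C)/3.807 = 63.5 W/m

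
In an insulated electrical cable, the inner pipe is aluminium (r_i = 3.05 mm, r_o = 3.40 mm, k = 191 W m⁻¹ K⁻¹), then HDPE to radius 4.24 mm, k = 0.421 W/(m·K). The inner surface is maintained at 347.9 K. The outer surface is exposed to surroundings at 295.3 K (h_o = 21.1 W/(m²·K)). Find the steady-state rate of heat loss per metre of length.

Q' = 28.2 W/m

Series thermal resistances, inner to outer:
  R'_aluminium = ln(0.00340/0.00305)/(2πk) = 0.1086/(2π·191) = 9.052×10^-5 m·K/W
  R'_HDPE = ln(0.00424/0.00340)/(2πk) = 0.2208/(2π·0.421) = 0.08347 m·K/W
  R'_conv,out = 1/(2πr h) = 1/(2π·0.00424·21.1) = 1.779 m·K/W
ΣR = 9.052×10^-5 + 0.08347 + 1.779 = 1.863 m·K/W
Q' = ΔT/ΣR = (347.9 K − 295.3 K)/1.863 = 28.2 W/m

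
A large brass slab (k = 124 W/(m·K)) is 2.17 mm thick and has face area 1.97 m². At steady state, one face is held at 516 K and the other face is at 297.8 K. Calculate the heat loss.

Q = 2.46×10^7 W

Q = kA·ΔT/L = 124 × 1.97 × |516 K − 297.8 K| / 0.00217 = 2.46×10^7 W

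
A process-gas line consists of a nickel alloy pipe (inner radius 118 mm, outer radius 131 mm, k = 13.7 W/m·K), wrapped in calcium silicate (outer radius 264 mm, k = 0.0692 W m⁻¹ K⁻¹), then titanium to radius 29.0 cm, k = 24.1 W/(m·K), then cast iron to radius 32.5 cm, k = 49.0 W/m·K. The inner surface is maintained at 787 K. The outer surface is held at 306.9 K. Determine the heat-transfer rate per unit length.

Series thermal resistances, inner to outer:
  R'_nickel alloy = ln(0.131/0.118)/(2πk) = 0.1045/(2π·13.7) = 0.001214 m·K/W
  R'_calcium silicate = ln(0.264/0.131)/(2πk) = 0.7008/(2π·0.0692) = 1.612 m·K/W
  R'_titanium = ln(0.290/0.264)/(2πk) = 0.09393/(2π·24.1) = 6.203×10^-4 m·K/W
  R'_cast iron = ln(0.325/0.290)/(2πk) = 0.1139/(2π·49.0) = 3.701×10^-4 m·K/W
ΣR = 0.001214 + 1.612 + 6.203×10^-4 + 3.701×10^-4 = 1.614 m·K/W
Q' = ΔT/ΣR = (787 K − 306.9 K)/1.614 = 297 W/m

Q' = 297 W/m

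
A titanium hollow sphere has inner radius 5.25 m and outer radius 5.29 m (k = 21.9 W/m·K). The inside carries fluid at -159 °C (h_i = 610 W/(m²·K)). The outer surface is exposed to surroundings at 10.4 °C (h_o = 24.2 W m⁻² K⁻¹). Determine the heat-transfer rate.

Q = 1330 kW

Series thermal resistances, inner to outer:
  R_conv,in = 1/(4πr²h) = 1/(4π·5.25²·610) = 4.733×10^-6 K/W
  R_titanium = (1/5.25 − 1/5.29)/(4πk) = 0.001440/(4π·21.9) = 5.233×10^-6 K/W
  R_conv,out = 1/(4πr²h) = 1/(4π·5.29²·24.2) = 1.175×10^-4 K/W
ΣR = 4.733×10^-6 + 5.233×10^-6 + 1.175×10^-4 = 1.275×10^-4 K/W
Q = ΔT/ΣR = (-159 °C − 10.4 °C)/1.275×10^-4 = -1.33×10^6 W
(Negative Q ⇒ heat flows inward; heat gain = 1.33×10^6 W.)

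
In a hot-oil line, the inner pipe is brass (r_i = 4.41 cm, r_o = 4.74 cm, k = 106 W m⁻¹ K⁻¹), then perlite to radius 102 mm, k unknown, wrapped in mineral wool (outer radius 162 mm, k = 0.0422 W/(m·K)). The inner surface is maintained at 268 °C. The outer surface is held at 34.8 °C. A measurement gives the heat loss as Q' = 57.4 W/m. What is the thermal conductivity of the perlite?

ΣR = ΔT/Q' = |268 − 34.8|/57.4 = 4.063 m·K/W
Known resistances:
  R'_brass = ln(0.0474/0.0441)/(2πk) = 0.07216/(2π·106) = 1.083×10^-4 m·K/W
  R'_mineral wool = ln(0.162/0.102)/(2πk) = 0.4626/(2π·0.0422) = 1.745 m·K/W
R_perlite = ΣR − ΣR_known = 4.063 − 1.745 = 2.318 m·K/W
ln(r₂/r₁)/(2πk) = 2.318 ⇒ k = 0.7664/(2π·2.318) = 0.0526 W/m·K

k = 0.0526 W/m·K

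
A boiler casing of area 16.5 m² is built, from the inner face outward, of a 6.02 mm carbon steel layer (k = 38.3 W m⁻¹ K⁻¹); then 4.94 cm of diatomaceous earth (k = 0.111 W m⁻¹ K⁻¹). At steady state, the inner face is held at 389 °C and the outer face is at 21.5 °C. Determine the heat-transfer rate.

Treat each layer as a resistance in series:
  R_carbon steel = L/(kA) = 0.00602/(38.3·16.5) = 9.526×10^-6 K/W
  R_diatomaceous earth = L/(kA) = 0.0494/(0.111·16.5) = 0.02697 K/W
ΣR = 9.526×10^-6 + 0.02697 = 0.02698 K/W
Q = ΔT/ΣR = (389 °C − 21.5 °C)/0.02698 = 13600 W

Q = 13.6 kW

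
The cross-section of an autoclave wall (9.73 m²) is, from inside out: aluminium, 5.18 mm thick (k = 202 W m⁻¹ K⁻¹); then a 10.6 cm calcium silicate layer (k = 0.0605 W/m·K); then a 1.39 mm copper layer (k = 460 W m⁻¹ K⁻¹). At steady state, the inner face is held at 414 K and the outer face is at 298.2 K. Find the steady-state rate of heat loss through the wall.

Q = 643 W

Treat each layer as a resistance in series:
  R_aluminium = L/(kA) = 0.00518/(202·9.73) = 2.636×10^-6 K/W
  R_calcium silicate = L/(kA) = 0.106/(0.0605·9.73) = 0.1801 K/W
  R_copper = L/(kA) = 0.00139/(460·9.73) = 3.106×10^-7 K/W
ΣR = 2.636×10^-6 + 0.1801 + 3.106×10^-7 = 0.1801 K/W
Q = ΔT/ΣR = (414 K − 298.2 K)/0.1801 = 643 W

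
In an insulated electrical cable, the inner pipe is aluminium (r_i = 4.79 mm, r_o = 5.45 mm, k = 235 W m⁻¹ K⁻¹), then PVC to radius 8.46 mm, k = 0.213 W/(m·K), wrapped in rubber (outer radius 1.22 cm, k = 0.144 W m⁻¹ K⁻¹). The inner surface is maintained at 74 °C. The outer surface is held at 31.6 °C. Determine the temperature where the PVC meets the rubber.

Series thermal resistances, inner to outer:
  R'_aluminium = ln(0.00545/0.00479)/(2πk) = 0.1291/(2π·235) = 8.742×10^-5 m·K/W
  R'_PVC = ln(0.00846/0.00545)/(2πk) = 0.4397/(2π·0.213) = 0.3286 m·K/W
  R'_rubber = ln(0.0122/0.00846)/(2πk) = 0.3661/(2π·0.144) = 0.4046 m·K/W
ΣR = 8.742×10^-5 + 0.3286 + 0.4046 = 0.7333 m·K/W
Q' = ΔT/ΣR = (74 °C − 31.6 °C)/0.7333 = 57.82 W/m
From the inner boundary to the PVC/rubber interface, ΣR_partial = 0.3287 m·K/W.
T_interface = T_in − Q'·ΣR_partial = 74 °C − (57.82)(0.3287) = 55.0 °C

T = 55.0 °C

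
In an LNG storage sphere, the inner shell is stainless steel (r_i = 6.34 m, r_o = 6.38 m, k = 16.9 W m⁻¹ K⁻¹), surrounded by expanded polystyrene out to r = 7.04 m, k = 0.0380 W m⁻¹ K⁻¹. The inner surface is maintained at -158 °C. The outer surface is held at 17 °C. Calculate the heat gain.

Treat each layer as a resistance in series:
  R_stainless steel = (1/6.34 − 1/6.38)/(4πk) = 9.889×10^-4/(4π·16.9) = 4.656×10^-6 K/W
  R_expanded polystyrene = (1/6.38 − 1/7.04)/(4πk) = 0.01469/(4π·0.0380) = 0.03077 K/W
ΣR = 4.656×10^-6 + 0.03077 = 0.03077 K/W
Q = ΔT/ΣR = (-158 °C − 17 °C)/0.03077 = -5690 W
(Negative Q ⇒ heat flows inward; heat gain = 5690 W.)

Q = 5.69 kW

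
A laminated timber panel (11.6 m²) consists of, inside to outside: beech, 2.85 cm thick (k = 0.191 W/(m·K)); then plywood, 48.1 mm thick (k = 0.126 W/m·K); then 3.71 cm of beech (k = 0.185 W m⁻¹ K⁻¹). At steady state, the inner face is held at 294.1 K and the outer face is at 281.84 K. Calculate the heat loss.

Treat each layer as a resistance in series:
  R_beech = L/(kA) = 0.0285/(0.191·11.6) = 0.01286 K/W
  R_plywood = L/(kA) = 0.0481/(0.126·11.6) = 0.03291 K/W
  R_beech = L/(kA) = 0.0371/(0.185·11.6) = 0.01729 K/W
ΣR = 0.01286 + 0.03291 + 0.01729 = 0.06306 K/W
Q = ΔT/ΣR = (294.1 K − 281.84 K)/0.06306 = 194 W

Q = 194 W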